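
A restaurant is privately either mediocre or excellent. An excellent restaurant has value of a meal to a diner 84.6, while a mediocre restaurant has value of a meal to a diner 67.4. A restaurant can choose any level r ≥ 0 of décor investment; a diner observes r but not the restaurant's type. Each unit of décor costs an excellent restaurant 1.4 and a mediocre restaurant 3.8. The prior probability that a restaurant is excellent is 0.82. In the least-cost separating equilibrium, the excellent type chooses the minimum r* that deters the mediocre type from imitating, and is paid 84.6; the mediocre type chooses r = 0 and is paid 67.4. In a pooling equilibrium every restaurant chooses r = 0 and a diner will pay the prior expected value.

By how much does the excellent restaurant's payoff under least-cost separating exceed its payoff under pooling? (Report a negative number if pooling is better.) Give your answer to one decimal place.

-3.2

Least-cost separating signal: r* solves 67.4 = 84.6 − 3.8·r*, so r* = (84.6 − 67.4)/3.8 ≈ 4.5263.
Excellent type's separating payoff: 84.6 − 1.4 × r* = 84.6 − 1.4 × (84.6 − 67.4)/3.8 = 84.6 − 24.08/3.8 ≈ 78.263.
Pooling payoff: 0.82 × 84.6 + 0.18 × 67.4 = 81.504.
Difference: 78.263 − 81.504 = -3.241, i.e. -3.2 to one decimal place.
The excellent type would prefer the pooling outcome.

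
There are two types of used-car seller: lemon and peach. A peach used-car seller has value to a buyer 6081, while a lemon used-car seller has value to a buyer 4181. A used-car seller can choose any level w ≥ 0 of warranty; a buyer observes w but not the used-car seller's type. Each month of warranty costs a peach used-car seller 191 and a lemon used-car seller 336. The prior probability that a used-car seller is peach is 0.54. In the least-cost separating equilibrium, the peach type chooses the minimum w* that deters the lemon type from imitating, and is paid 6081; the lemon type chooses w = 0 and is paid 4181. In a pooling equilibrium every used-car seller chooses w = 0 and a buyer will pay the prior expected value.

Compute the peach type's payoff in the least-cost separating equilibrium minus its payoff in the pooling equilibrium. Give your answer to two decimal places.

-206.06

Least-cost separating signal: w* solves 4181 = 6081 − 336·w*, so w* = (6081 − 4181)/336 ≈ 5.6548.
Peach type's separating payoff: 6081 − 191 × w* = 6081 − 191 × (6081 − 4181)/336 = 6081 − 362900/336 ≈ 5000.9405.
Pooling payoff: 0.54 × 6081 + 0.46 × 4181 = 5207.
Difference: 5000.9405 − 5207 = -206.0595, i.e. -206.06 to two decimal places.
The peach type would prefer the pooling outcome.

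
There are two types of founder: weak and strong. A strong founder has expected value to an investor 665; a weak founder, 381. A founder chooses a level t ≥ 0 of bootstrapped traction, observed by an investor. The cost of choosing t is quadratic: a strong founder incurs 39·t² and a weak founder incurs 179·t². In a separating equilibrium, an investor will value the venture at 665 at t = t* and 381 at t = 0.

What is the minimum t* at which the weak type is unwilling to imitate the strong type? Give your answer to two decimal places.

1.26

The weak type at t = 0 receives 381; imitating at t* yields 665 − 179·t*².
Indifference: 381 = 665 − 179·t*², so t*² = (665 − 381) / 179 ≈ 1.5866.
t* = √1.5866 ≈ 1.26.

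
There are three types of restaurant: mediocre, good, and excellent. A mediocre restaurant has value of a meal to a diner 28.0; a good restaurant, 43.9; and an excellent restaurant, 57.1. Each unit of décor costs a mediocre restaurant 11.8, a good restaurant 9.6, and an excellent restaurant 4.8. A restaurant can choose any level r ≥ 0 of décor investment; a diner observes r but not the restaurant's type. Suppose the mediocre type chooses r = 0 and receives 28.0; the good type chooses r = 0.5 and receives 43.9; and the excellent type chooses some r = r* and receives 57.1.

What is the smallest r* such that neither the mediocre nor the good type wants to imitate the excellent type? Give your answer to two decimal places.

Good type (on-path payoff 43.9 − 9.6×0.5 = 39.1) won't mimic when 39.1 ≥ 57.1 − 9.6·r*, i.e. r* ≥ 1.88.
Mediocre type (on-path payoff 28.0) won't mimic when 28.0 ≥ 57.1 − 11.8·r*, i.e. r* ≥ 2.47.
Both must hold, so r* = max(2.47, 1.88) = 2.47. The mediocre type's constraint binds.

2.47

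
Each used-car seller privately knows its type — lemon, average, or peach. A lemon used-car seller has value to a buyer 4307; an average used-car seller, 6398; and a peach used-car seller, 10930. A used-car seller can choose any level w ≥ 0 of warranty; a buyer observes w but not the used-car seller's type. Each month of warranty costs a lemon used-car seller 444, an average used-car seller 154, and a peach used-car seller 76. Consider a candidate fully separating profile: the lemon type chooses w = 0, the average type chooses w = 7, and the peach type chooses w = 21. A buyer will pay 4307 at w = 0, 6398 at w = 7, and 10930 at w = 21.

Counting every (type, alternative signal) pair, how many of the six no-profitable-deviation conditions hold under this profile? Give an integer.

5

Peach (own payoff 10930 − 76×21 = 9334): to w=0 gives 4307 → no gain ✓; to w=7 gives 6398 − 76×7 = 5866 → no gain ✓.
Average (own payoff 6398 − 154×7 = 5320): to w=0 gives 4307 → no gain ✓; to w=21 gives 10930 − 154×21 = 7696 → profitable ✗.
Lemon (own payoff 4307): to w=7 gives 6398 − 444×7 = 3290 → no gain ✓; to w=21 gives 10930 − 444×21 = 1606 → no gain ✓.
5 of the 6 constraints hold; not an equilibrium.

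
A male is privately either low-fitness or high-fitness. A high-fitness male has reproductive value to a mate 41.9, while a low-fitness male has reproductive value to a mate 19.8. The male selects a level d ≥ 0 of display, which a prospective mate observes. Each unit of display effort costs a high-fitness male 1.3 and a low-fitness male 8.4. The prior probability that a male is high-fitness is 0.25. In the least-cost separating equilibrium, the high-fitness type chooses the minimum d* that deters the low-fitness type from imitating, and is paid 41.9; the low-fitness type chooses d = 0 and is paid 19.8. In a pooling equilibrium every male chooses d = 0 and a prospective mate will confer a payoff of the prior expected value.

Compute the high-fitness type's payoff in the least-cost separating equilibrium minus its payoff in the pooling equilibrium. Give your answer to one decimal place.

13.2

Least-cost separating signal: d* solves 19.8 = 41.9 − 8.4·d*, so d* = (41.9 − 19.8)/8.4 ≈ 2.6310.
High-fitness type's separating payoff: 41.9 − 1.3 × d* = 41.9 − 1.3 × (41.9 − 19.8)/8.4 = 41.9 − 28.73/8.4 ≈ 38.480.
Pooling payoff: 0.25 × 41.9 + 0.75 × 19.8 = 25.325.
Difference: 38.480 − 25.325 = 13.155, i.e. 13.2 to one decimal place.
The high-fitness type prefers to separate.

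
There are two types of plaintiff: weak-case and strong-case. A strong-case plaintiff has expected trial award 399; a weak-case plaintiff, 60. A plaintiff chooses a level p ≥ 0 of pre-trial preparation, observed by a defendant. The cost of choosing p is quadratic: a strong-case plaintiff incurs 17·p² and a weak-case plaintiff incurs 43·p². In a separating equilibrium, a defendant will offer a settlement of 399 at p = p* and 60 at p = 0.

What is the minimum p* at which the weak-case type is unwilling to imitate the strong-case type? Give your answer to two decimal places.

The weak-case type at p = 0 receives 60; imitating at p* yields 399 − 43·p*².
Indifference: 60 = 399 − 43·p*², so p*² = (399 − 60) / 43 ≈ 7.8837.
p* = √7.8837 ≈ 2.81.

2.81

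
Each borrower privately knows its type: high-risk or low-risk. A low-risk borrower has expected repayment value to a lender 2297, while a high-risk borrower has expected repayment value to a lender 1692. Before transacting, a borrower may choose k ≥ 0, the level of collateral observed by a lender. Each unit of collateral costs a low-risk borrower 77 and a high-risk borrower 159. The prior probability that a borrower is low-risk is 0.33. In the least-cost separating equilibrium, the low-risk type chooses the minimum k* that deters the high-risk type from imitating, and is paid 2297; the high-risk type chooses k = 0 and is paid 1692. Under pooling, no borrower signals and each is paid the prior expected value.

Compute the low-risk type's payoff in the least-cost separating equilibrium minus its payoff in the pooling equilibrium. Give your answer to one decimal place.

112.4

Least-cost separating signal: k* solves 1692 = 2297 − 159·k*, so k* = (2297 − 1692)/159 ≈ 3.8050.
Low-risk type's separating payoff: 2297 − 77 × k* = 2297 − 77 × (2297 − 1692)/159 = 2297 − 46585/159 ≈ 2004.013.
Pooling payoff: 0.33 × 2297 + 0.67 × 1692 = 1891.65.
Difference: 2004.013 − 1891.65 = 112.363, i.e. 112.4 to one decimal place.
The low-risk type prefers to separate.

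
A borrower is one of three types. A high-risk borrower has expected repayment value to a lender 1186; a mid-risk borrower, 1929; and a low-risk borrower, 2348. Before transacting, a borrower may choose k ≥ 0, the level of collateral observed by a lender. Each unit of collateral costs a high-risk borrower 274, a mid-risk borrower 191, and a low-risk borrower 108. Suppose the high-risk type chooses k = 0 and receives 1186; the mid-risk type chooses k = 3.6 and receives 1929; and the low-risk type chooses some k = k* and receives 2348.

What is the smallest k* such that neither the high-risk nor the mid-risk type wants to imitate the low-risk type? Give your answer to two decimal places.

5.79

Mid-risk type (on-path payoff 1929 − 191×3.6 = 1241.4) won't mimic when 1241.4 ≥ 2348 − 191·k*, i.e. k* ≥ 5.79.
High-risk type (on-path payoff 1186) won't mimic when 1186 ≥ 2348 − 274·k*, i.e. k* ≥ 4.24.
Both must hold, so k* = max(4.24, 5.79) = 5.79. The mid-risk type's constraint binds.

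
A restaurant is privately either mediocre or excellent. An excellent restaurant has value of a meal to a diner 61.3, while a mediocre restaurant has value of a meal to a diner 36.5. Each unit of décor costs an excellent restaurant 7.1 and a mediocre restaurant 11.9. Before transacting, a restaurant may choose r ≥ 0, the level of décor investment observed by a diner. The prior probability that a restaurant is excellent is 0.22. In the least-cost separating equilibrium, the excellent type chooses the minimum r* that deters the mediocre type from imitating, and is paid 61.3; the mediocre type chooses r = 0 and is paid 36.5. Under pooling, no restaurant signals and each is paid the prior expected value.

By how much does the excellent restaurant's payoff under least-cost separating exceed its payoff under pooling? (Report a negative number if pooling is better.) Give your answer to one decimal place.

Least-cost separating signal: r* solves 36.5 = 61.3 − 11.9·r*, so r* = (61.3 − 36.5)/11.9 ≈ 2.0840.
Excellent type's separating payoff: 61.3 − 7.1 × r* = 61.3 − 7.1 × (61.3 − 36.5)/11.9 = 61.3 − 176.08/11.9 ≈ 46.503.
Pooling payoff: 0.22 × 61.3 + 0.78 × 36.5 = 41.956.
Difference: 46.503 − 41.956 = 4.547, i.e. 4.5 to one decimal place.
The excellent type prefers to separate.

4.5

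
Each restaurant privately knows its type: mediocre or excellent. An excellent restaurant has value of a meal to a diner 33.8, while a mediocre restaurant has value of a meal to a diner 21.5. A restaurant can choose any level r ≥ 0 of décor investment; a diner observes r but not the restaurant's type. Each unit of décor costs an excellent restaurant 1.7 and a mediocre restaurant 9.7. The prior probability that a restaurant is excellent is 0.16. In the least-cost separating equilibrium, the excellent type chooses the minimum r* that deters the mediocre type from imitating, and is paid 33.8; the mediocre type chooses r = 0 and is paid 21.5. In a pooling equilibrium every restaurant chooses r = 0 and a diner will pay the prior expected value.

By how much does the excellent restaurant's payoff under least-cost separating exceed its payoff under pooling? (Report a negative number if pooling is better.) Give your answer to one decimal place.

8.2

Least-cost separating signal: r* solves 21.5 = 33.8 − 9.7·r*, so r* = (33.8 − 21.5)/9.7 ≈ 1.2680.
Excellent type's separating payoff: 33.8 − 1.7 × r* = 33.8 − 1.7 × (33.8 − 21.5)/9.7 = 33.8 − 20.91/9.7 ≈ 31.644.
Pooling payoff: 0.16 × 33.8 + 0.84 × 21.5 = 23.468.
Difference: 31.644 − 23.468 = 8.176, i.e. 8.2 to one decimal place.
The excellent type prefers to separate.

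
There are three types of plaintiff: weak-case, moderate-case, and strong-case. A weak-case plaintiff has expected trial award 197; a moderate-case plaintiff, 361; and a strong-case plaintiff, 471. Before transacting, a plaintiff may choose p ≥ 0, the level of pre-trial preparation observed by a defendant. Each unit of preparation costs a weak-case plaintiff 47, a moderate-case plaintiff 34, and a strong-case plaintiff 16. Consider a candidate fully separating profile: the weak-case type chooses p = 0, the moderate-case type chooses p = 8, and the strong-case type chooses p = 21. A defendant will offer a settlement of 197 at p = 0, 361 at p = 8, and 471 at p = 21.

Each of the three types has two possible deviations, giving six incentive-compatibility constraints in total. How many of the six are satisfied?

3

Weak-case (own payoff 197): to p=8 gives 361 − 47×8 = -15 → no gain ✓; to p=21 gives 471 − 47×21 = -516 → no gain ✓.
Moderate-case (own payoff 361 − 34×8 = 89): to p=0 gives 197 → profitable ✗; to p=21 gives 471 − 34×21 = -243 → no gain ✓.
Strong-case (own payoff 471 − 16×21 = 135): to p=0 gives 197 → profitable ✗; to p=8 gives 361 − 16×8 = 233 → profitable ✗.
3 of the 6 constraints hold; not an equilibrium.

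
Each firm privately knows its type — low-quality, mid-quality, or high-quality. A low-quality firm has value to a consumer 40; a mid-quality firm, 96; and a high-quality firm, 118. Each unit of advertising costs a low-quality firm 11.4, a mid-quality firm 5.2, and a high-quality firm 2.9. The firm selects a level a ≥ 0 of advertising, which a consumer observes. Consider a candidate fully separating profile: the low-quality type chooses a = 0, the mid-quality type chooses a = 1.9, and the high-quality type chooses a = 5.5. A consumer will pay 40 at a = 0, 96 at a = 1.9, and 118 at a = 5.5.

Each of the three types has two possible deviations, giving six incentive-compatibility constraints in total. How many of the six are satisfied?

Low-quality (own payoff 40): to a=1.9 gives 96 − 11.4×1.9 = 74.34 → profitable ✗; to a=5.5 gives 118 − 11.4×5.5 = 55.3 → profitable ✗.
Mid-quality (own payoff 96 − 5.2×1.9 = 86.12): to a=0 gives 40 → no gain ✓; to a=5.5 gives 118 − 5.2×5.5 = 89.4 → profitable ✗.
High-quality (own payoff 118 − 2.9×5.5 = 102.05): to a=0 gives 40 → no gain ✓; to a=1.9 gives 96 − 2.9×1.9 = 90.49 → no gain ✓.
3 of the 6 constraints hold; not an equilibrium.

3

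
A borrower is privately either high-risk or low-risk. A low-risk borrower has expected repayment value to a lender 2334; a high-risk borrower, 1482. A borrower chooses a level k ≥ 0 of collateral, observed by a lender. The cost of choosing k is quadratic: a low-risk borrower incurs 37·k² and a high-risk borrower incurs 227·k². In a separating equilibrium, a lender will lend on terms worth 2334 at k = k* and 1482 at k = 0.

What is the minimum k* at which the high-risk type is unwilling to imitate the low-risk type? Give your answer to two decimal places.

The high-risk type at k = 0 receives 1482; imitating at k* yields 2334 − 227·k*².
Indifference: 1482 = 2334 − 227·k*², so k*² = (2334 − 1482) / 227 ≈ 3.7533.
k* = √3.7533 ≈ 1.94.

1.94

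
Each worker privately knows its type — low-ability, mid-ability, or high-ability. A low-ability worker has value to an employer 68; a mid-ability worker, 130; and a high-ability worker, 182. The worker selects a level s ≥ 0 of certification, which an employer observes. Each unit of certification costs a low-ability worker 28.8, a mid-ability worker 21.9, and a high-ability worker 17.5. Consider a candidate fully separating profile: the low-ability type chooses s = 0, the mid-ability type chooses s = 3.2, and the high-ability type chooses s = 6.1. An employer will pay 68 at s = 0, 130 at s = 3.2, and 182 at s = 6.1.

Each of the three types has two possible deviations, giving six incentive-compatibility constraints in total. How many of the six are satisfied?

5

Low-ability (own payoff 68): to s=3.2 gives 130 − 28.8×3.2 = 37.84 → no gain ✓; to s=6.1 gives 182 − 28.8×6.1 = 6.32 → no gain ✓.
Mid-ability (own payoff 130 − 21.9×3.2 = 59.92): to s=0 gives 68 → profitable ✗; to s=6.1 gives 182 − 21.9×6.1 = 48.41 → no gain ✓.
High-ability (own payoff 182 − 17.5×6.1 = 75.25): to s=0 gives 68 → no gain ✓; to s=3.2 gives 130 − 17.5×3.2 = 74 → no gain ✓.
5 of the 6 constraints hold; not an equilibrium.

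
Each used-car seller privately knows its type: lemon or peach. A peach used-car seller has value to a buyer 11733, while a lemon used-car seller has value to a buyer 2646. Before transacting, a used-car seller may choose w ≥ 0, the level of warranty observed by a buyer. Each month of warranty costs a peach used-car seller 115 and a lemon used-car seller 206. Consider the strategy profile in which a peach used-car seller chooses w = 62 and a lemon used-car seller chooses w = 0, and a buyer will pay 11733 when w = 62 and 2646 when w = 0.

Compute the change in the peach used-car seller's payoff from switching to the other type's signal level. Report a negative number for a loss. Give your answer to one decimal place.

Playing w = 62 the peach used-car seller receives 11733 − 115 × 62 = 4603.
Deviating to w = 0 yields 2646 instead.
Gain from deviating: 2646 − 4603 = -1957.0.
The gain is negative, so the peach type's incentive-compatibility constraint is satisfied.

-1957.0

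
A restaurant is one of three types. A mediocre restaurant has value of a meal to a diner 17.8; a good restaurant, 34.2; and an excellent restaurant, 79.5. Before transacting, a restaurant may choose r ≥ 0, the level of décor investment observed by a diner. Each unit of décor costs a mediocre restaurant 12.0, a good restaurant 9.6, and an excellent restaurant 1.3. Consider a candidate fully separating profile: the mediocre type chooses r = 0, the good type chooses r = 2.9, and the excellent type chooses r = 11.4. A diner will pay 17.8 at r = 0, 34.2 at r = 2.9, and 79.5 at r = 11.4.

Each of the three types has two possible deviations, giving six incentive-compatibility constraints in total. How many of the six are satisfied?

Excellent (own payoff 79.5 − 1.3×11.4 = 64.68): to r=0 gives 17.8 → no gain ✓; to r=2.9 gives 34.2 − 1.3×2.9 = 30.43 → no gain ✓.
Good (own payoff 34.2 − 9.6×2.9 = 6.36): to r=0 gives 17.8 → profitable ✗; to r=11.4 gives 79.5 − 9.6×11.4 = -29.94 → no gain ✓.
Mediocre (own payoff 17.8): to r=2.9 gives 34.2 − 12.0×2.9 = -0.6 → no gain ✓; to r=11.4 gives 79.5 − 12.0×11.4 = -57.3 → no gain ✓.
5 of the 6 constraints hold; not an equilibrium.

5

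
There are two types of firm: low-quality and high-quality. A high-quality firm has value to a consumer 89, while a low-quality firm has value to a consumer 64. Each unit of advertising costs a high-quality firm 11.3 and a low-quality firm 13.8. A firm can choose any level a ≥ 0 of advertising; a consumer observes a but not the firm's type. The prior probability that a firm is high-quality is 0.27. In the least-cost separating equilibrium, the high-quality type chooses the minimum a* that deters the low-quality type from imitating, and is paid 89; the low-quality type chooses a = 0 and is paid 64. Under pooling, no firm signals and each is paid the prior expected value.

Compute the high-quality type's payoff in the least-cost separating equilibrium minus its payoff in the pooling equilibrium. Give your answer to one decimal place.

Least-cost separating signal: a* solves 64 = 89 − 13.8·a*, so a* = (89 − 64)/13.8 ≈ 1.8116.
High-quality type's separating payoff: 89 − 11.3 × a* = 89 − 11.3 × (89 − 64)/13.8 = 89 − 282.5/13.8 ≈ 68.529.
Pooling payoff: 0.27 × 89 + 0.73 × 64 = 70.75.
Difference: 68.529 − 70.75 = -2.221, i.e. -2.2 to one decimal place.
The high-quality type would prefer the pooling outcome.

-2.2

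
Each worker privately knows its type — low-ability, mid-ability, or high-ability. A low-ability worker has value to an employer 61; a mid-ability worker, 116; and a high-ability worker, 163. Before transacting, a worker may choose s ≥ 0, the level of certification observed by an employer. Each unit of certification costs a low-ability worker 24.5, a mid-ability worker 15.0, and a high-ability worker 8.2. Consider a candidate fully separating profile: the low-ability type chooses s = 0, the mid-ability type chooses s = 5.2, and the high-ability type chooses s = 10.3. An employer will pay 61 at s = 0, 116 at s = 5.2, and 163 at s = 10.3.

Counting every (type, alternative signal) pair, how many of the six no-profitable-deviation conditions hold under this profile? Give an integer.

5

Mid-ability (own payoff 116 − 15.0×5.2 = 38): to s=0 gives 61 → profitable ✗; to s=10.3 gives 163 − 15.0×10.3 = 8.5 → no gain ✓.
High-ability (own payoff 163 − 8.2×10.3 = 78.54): to s=0 gives 61 → no gain ✓; to s=5.2 gives 116 − 8.2×5.2 = 73.36 → no gain ✓.
Low-ability (own payoff 61): to s=5.2 gives 116 − 24.5×5.2 = -11.4 → no gain ✓; to s=10.3 gives 163 − 24.5×10.3 = -89.35 → no gain ✓.
5 of the 6 constraints hold; not an equilibrium.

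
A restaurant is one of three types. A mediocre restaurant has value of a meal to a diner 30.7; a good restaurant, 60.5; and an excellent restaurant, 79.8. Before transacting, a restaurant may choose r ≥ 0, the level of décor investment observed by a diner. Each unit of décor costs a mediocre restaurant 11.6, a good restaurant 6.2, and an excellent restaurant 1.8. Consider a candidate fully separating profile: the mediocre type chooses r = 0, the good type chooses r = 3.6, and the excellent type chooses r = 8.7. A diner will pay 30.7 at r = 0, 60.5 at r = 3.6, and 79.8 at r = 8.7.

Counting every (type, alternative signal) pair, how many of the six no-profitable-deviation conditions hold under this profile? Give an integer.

Mediocre (own payoff 30.7): to r=3.6 gives 60.5 − 11.6×3.6 = 18.74 → no gain ✓; to r=8.7 gives 79.8 − 11.6×8.7 = -21.12 → no gain ✓.
Excellent (own payoff 79.8 − 1.8×8.7 = 64.14): to r=0 gives 30.7 → no gain ✓; to r=3.6 gives 60.5 − 1.8×3.6 = 54.02 → no gain ✓.
Good (own payoff 60.5 − 6.2×3.6 = 38.18): to r=0 gives 30.7 → no gain ✓; to r=8.7 gives 79.8 − 6.2×8.7 = 25.86 → no gain ✓.
6 of the 6 constraints hold; this profile is a separating equilibrium.

6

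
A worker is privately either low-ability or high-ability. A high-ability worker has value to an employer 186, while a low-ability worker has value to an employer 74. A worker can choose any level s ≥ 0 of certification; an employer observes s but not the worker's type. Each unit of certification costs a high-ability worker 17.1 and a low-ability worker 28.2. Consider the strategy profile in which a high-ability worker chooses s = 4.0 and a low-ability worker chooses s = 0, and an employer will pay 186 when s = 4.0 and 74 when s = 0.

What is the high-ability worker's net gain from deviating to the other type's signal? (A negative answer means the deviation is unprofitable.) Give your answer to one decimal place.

-43.6

Playing s = 4.0 the high-ability worker receives 186 − 17.1 × 4.0 = 117.6.
Deviating to s = 0 yields 74 instead.
Gain from deviating: 74 − 117.6 = -43.6.
The gain is negative, so the high-ability type's incentive-compatibility constraint is satisfied.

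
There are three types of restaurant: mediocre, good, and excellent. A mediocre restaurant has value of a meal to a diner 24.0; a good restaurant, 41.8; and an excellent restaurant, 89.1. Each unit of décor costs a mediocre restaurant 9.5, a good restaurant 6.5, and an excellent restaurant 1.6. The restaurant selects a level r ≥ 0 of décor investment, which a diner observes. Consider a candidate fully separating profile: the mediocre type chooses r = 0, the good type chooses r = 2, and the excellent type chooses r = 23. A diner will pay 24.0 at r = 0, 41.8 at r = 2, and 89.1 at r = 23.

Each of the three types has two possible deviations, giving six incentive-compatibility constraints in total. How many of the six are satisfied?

Good (own payoff 41.8 − 6.5×2 = 28.8): to r=0 gives 24.0 → no gain ✓; to r=23 gives 89.1 − 6.5×23 = -60.4 → no gain ✓.
Excellent (own payoff 89.1 − 1.6×23 = 52.3): to r=0 gives 24.0 → no gain ✓; to r=2 gives 41.8 − 1.6×2 = 38.6 → no gain ✓.
Mediocre (own payoff 24.0): to r=2 gives 41.8 − 9.5×2 = 22.8 → no gain ✓; to r=23 gives 89.1 − 9.5×23 = -129.4 → no gain ✓.
6 of the 6 constraints hold; this profile is a separating equilibrium.

6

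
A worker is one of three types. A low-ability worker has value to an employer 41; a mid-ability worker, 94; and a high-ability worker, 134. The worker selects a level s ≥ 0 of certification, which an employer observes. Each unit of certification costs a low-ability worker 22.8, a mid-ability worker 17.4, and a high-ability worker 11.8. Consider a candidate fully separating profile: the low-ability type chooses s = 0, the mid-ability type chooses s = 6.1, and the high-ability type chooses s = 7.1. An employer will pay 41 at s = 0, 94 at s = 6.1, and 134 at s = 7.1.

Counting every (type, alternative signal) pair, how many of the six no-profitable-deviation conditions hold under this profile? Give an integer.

4

Low-ability (own payoff 41): to s=6.1 gives 94 − 22.8×6.1 = -45.08 → no gain ✓; to s=7.1 gives 134 − 22.8×7.1 = -27.88 → no gain ✓.
High-ability (own payoff 134 − 11.8×7.1 = 50.22): to s=0 gives 41 → no gain ✓; to s=6.1 gives 94 − 11.8×6.1 = 22.02 → no gain ✓.
Mid-ability (own payoff 94 − 17.4×6.1 = -12.14): to s=0 gives 41 → profitable ✗; to s=7.1 gives 134 − 17.4×7.1 = 10.46 → profitable ✗.
4 of the 6 constraints hold; not an equilibrium.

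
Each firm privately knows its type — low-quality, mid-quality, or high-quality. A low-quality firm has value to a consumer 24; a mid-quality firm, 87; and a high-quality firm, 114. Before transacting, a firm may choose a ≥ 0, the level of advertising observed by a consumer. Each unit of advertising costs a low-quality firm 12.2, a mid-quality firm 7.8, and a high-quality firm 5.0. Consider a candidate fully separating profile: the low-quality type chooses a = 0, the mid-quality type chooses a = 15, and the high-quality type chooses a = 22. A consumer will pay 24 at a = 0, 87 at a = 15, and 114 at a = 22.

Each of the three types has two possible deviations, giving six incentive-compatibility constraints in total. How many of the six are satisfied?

Low-quality (own payoff 24): to a=15 gives 87 − 12.2×15 = -96 → no gain ✓; to a=22 gives 114 − 12.2×22 = -154.4 → no gain ✓.
High-quality (own payoff 114 − 5.0×22 = 4): to a=0 gives 24 → profitable ✗; to a=15 gives 87 − 5.0×15 = 12 → profitable ✗.
Mid-quality (own payoff 87 − 7.8×15 = -30): to a=0 gives 24 → profitable ✗; to a=22 gives 114 − 7.8×22 = -57.6 → no gain ✓.
3 of the 6 constraints hold; not an equilibrium.

3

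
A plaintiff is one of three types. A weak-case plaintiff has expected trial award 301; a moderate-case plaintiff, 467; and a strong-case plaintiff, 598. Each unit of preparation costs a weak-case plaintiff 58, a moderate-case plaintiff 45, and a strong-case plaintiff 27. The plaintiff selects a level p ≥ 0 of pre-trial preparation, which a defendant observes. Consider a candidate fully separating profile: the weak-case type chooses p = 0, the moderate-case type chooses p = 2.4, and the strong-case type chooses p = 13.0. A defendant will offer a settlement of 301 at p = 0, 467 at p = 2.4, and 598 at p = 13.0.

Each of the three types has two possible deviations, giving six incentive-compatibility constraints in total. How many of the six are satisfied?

Strong-case (own payoff 598 − 27×13.0 = 247): to p=0 gives 301 → profitable ✗; to p=2.4 gives 467 − 27×2.4 = 402.2 → profitable ✗.
Weak-case (own payoff 301): to p=2.4 gives 467 − 58×2.4 = 327.8 → profitable ✗; to p=13.0 gives 598 − 58×13.0 = -156 → no gain ✓.
Moderate-case (own payoff 467 − 45×2.4 = 359): to p=0 gives 301 → no gain ✓; to p=13.0 gives 598 − 45×13.0 = 13 → no gain ✓.
3 of the 6 constraints hold; not an equilibrium.

3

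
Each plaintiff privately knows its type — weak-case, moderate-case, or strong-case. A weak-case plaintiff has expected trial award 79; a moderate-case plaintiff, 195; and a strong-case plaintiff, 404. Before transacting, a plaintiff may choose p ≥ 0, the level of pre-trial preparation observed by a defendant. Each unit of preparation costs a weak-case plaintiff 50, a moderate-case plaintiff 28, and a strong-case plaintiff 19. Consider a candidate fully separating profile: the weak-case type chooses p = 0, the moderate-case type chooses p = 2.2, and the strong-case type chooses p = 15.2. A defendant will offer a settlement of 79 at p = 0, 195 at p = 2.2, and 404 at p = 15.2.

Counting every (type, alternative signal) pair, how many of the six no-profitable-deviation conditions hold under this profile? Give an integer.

4

Moderate-case (own payoff 195 − 28×2.2 = 133.4): to p=0 gives 79 → no gain ✓; to p=15.2 gives 404 − 28×15.2 = -21.6 → no gain ✓.
Weak-case (own payoff 79): to p=2.2 gives 195 − 50×2.2 = 85 → profitable ✗; to p=15.2 gives 404 − 50×15.2 = -356 → no gain ✓.
Strong-case (own payoff 404 − 19×15.2 = 115.2): to p=0 gives 79 → no gain ✓; to p=2.2 gives 195 − 19×2.2 = 153.2 → profitable ✗.
4 of the 6 constraints hold; not an equilibrium.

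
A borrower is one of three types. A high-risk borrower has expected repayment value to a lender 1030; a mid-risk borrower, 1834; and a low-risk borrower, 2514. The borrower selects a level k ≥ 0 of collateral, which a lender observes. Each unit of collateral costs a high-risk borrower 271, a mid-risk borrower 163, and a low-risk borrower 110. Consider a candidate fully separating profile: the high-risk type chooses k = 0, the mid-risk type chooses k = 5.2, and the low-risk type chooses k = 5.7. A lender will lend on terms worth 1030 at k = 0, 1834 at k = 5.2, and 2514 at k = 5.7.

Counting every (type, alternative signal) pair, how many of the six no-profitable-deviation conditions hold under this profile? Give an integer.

High-risk (own payoff 1030): to k=5.2 gives 1834 − 271×5.2 = 424.8 → no gain ✓; to k=5.7 gives 2514 − 271×5.7 = 969.3 → no gain ✓.
Low-risk (own payoff 2514 − 110×5.7 = 1887): to k=0 gives 1030 → no gain ✓; to k=5.2 gives 1834 − 110×5.2 = 1262 → no gain ✓.
Mid-risk (own payoff 1834 − 163×5.2 = 986.4): to k=0 gives 1030 → profitable ✗; to k=5.7 gives 2514 − 163×5.7 = 1584.9 → profitable ✗.
4 of the 6 constraints hold; not an equilibrium.

4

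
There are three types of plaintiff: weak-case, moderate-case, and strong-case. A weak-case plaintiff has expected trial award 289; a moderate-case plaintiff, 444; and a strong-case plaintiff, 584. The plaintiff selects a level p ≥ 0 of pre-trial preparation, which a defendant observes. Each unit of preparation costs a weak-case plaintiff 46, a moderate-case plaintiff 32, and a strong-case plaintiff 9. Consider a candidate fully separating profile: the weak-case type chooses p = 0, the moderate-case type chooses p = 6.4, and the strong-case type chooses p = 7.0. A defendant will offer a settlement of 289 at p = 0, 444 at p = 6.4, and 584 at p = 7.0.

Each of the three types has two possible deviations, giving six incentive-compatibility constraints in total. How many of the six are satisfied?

4

Strong-case (own payoff 584 − 9×7.0 = 521): to p=0 gives 289 → no gain ✓; to p=6.4 gives 444 − 9×6.4 = 386.4 → no gain ✓.
Weak-case (own payoff 289): to p=6.4 gives 444 − 46×6.4 = 149.6 → no gain ✓; to p=7.0 gives 584 − 46×7.0 = 262 → no gain ✓.
Moderate-case (own payoff 444 − 32×6.4 = 239.2): to p=0 gives 289 → profitable ✗; to p=7.0 gives 584 − 32×7.0 = 360 → profitable ✗.
4 of the 6 constraints hold; not an equilibrium.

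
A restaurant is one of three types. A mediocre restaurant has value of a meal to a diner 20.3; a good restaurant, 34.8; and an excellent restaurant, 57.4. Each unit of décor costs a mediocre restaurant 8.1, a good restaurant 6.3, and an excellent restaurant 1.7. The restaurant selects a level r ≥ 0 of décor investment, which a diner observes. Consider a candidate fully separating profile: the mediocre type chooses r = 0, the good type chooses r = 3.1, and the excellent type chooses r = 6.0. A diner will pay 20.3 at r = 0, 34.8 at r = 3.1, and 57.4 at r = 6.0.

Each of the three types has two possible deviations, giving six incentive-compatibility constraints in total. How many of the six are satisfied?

Good (own payoff 34.8 − 6.3×3.1 = 15.27): to r=0 gives 20.3 → profitable ✗; to r=6.0 gives 57.4 − 6.3×6.0 = 19.6 → profitable ✗.
Mediocre (own payoff 20.3): to r=3.1 gives 34.8 − 8.1×3.1 = 9.69 → no gain ✓; to r=6.0 gives 57.4 − 8.1×6.0 = 8.8 → no gain ✓.
Excellent (own payoff 57.4 − 1.7×6.0 = 47.2): to r=0 gives 20.3 → no gain ✓; to r=3.1 gives 34.8 − 1.7×3.1 = 29.53 → no gain ✓.
4 of the 6 constraints hold; not an equilibrium.

4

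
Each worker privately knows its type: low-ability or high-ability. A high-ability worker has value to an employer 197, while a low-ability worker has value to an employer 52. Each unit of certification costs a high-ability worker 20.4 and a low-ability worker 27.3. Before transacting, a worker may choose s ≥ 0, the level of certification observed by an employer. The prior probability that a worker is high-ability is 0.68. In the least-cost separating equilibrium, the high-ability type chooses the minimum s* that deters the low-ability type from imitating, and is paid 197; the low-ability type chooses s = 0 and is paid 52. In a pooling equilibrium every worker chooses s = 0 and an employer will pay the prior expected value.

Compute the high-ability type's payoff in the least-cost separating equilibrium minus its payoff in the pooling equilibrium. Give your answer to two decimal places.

-61.95

Least-cost separating signal: s* solves 52 = 197 − 27.3·s*, so s* = (197 − 52)/27.3 ≈ 5.3114.
High-ability type's separating payoff: 197 − 20.4 × s* = 197 − 20.4 × (197 − 52)/27.3 = 197 − 2958/27.3 ≈ 88.6484.
Pooling payoff: 0.68 × 197 + 0.32 × 52 = 150.6.
Difference: 88.6484 − 150.6 = -61.9516, i.e. -61.95 to two decimal places.
The high-ability type would prefer the pooling outcome.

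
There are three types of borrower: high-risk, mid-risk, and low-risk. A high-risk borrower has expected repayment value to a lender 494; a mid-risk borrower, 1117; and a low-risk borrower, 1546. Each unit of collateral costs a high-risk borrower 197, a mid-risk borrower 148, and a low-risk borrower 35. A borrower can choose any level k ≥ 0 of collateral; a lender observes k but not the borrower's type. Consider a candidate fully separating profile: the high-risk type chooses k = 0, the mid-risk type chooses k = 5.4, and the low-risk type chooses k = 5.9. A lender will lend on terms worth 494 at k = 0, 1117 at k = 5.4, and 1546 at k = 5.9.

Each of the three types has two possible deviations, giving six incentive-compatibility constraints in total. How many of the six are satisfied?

High-risk (own payoff 494): to k=5.4 gives 1117 − 197×5.4 = 53.2 → no gain ✓; to k=5.9 gives 1546 − 197×5.9 = 383.7 → no gain ✓.
Mid-risk (own payoff 1117 − 148×5.4 = 317.8): to k=0 gives 494 → profitable ✗; to k=5.9 gives 1546 − 148×5.9 = 672.8 → profitable ✗.
Low-risk (own payoff 1546 − 35×5.9 = 1339.5): to k=0 gives 494 → no gain ✓; to k=5.4 gives 1117 − 35×5.4 = 928 → no gain ✓.
4 of the 6 constraints hold; not an equilibrium.

4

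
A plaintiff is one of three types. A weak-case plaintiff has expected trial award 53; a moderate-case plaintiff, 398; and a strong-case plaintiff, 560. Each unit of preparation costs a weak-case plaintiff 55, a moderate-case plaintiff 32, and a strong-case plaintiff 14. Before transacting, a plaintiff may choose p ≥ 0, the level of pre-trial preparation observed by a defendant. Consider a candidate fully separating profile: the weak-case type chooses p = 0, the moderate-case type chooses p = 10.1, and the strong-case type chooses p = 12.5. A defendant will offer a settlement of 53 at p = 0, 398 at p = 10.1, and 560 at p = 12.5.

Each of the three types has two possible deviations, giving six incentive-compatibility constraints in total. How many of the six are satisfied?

Weak-case (own payoff 53): to p=10.1 gives 398 − 55×10.1 = -157.5 → no gain ✓; to p=12.5 gives 560 − 55×12.5 = -127.5 → no gain ✓.
Moderate-case (own payoff 398 − 32×10.1 = 74.8): to p=0 gives 53 → no gain ✓; to p=12.5 gives 560 − 32×12.5 = 160 → profitable ✗.
Strong-case (own payoff 560 − 14×12.5 = 385): to p=0 gives 53 → no gain ✓; to p=10.1 gives 398 − 14×10.1 = 256.6 → no gain ✓.
5 of the 6 constraints hold; not an equilibrium.

5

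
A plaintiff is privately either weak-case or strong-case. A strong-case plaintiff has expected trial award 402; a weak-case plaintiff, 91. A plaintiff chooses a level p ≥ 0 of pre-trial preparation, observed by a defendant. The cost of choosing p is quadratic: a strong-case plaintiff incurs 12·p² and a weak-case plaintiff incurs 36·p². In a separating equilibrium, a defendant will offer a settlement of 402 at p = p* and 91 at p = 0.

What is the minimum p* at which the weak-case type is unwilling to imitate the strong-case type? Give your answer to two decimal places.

2.94

The weak-case type at p = 0 receives 91; imitating at p* yields 402 − 36·p*².
Indifference: 91 = 402 − 36·p*², so p*² = (402 − 91) / 36 ≈ 8.6389.
p* = √8.6389 ≈ 2.94.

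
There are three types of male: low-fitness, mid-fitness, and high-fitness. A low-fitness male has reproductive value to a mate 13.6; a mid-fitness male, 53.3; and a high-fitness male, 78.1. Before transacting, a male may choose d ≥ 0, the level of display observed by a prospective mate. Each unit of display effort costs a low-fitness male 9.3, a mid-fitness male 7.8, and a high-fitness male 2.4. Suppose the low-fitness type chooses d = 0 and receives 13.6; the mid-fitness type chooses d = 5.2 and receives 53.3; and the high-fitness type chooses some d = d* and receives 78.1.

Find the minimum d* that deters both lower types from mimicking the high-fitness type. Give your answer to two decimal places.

8.38

Low-fitness type (on-path payoff 13.6) won't mimic when 13.6 ≥ 78.1 − 9.3·d*, i.e. d* ≥ 6.94.
Mid-fitness type (on-path payoff 53.3 − 7.8×5.2 = 12.74) won't mimic when 12.74 ≥ 78.1 − 7.8·d*, i.e. d* ≥ 8.38.
Both must hold, so d* = max(6.94, 8.38) = 8.38. The mid-fitness type's constraint binds.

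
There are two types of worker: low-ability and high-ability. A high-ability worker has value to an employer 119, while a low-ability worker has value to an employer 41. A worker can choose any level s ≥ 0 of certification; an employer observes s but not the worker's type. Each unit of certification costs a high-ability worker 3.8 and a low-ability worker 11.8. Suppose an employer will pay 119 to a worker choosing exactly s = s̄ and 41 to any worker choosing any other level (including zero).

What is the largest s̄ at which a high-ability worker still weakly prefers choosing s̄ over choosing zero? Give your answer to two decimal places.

20.53

Choosing s̄ yields the high-ability type 119 − 3.8·s̄; choosing zero yields 41.
The high-ability type is indifferent at 119 − 3.8·s̄ = 41, i.e. s̄ = (119 − 41) / 3.8 ≈ 20.53.
For any s̄ above 20.53 the high-ability type would rather pool at zero, so separation collapses.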